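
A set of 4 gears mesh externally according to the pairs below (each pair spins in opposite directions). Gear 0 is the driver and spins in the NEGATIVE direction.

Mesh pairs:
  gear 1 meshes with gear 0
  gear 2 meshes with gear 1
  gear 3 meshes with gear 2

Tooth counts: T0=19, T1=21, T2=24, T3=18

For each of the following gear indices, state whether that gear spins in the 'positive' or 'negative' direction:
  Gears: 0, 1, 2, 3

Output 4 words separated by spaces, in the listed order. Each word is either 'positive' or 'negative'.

Answer: negative positive negative positive

Derivation:
Gear 0 (driver): negative (depth 0)
  gear 1: meshes with gear 0 -> depth 1 -> positive (opposite of gear 0)
  gear 2: meshes with gear 1 -> depth 2 -> negative (opposite of gear 1)
  gear 3: meshes with gear 2 -> depth 3 -> positive (opposite of gear 2)
Queried indices 0, 1, 2, 3 -> negative, positive, negative, positive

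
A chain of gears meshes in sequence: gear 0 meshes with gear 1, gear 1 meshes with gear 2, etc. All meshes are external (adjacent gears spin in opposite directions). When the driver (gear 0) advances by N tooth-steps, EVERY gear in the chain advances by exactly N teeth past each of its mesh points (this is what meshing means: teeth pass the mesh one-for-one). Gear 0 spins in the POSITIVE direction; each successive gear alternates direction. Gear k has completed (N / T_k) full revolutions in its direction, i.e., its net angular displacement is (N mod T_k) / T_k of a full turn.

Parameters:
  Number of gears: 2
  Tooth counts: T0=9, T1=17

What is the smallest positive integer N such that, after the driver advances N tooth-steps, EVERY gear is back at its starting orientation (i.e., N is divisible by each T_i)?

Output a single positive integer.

Gear k returns to start when N is a multiple of T_k.
All gears at start simultaneously when N is a common multiple of [9, 17]; the smallest such N is lcm(9, 17).
Start: lcm = T0 = 9
Fold in T1=17: gcd(9, 17) = 1; lcm(9, 17) = 9 * 17 / 1 = 153 / 1 = 153
Full cycle length = 153

Answer: 153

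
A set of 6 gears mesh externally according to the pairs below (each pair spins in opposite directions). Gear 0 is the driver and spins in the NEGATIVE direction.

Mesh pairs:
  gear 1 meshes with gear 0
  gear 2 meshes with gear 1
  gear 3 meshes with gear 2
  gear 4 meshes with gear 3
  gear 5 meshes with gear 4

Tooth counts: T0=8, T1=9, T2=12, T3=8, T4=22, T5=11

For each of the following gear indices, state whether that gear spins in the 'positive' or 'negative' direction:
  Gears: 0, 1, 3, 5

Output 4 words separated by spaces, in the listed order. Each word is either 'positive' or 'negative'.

Gear 0 (driver): negative (depth 0)
  gear 1: meshes with gear 0 -> depth 1 -> positive (opposite of gear 0)
  gear 2: meshes with gear 1 -> depth 2 -> negative (opposite of gear 1)
  gear 3: meshes with gear 2 -> depth 3 -> positive (opposite of gear 2)
  gear 4: meshes with gear 3 -> depth 4 -> negative (opposite of gear 3)
  gear 5: meshes with gear 4 -> depth 5 -> positive (opposite of gear 4)
Queried indices 0, 1, 3, 5 -> negative, positive, positive, positive

Answer: negative positive positive positive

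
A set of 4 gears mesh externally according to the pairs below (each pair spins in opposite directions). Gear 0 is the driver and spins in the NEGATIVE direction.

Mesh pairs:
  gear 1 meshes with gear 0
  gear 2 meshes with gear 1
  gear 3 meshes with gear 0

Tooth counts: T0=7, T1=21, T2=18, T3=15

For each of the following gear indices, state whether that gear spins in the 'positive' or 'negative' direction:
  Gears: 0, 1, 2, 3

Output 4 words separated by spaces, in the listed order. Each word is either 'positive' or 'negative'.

Answer: negative positive negative positive

Derivation:
Gear 0 (driver): negative (depth 0)
  gear 1: meshes with gear 0 -> depth 1 -> positive (opposite of gear 0)
  gear 2: meshes with gear 1 -> depth 2 -> negative (opposite of gear 1)
  gear 3: meshes with gear 0 -> depth 1 -> positive (opposite of gear 0)
Queried indices 0, 1, 2, 3 -> negative, positive, negative, positive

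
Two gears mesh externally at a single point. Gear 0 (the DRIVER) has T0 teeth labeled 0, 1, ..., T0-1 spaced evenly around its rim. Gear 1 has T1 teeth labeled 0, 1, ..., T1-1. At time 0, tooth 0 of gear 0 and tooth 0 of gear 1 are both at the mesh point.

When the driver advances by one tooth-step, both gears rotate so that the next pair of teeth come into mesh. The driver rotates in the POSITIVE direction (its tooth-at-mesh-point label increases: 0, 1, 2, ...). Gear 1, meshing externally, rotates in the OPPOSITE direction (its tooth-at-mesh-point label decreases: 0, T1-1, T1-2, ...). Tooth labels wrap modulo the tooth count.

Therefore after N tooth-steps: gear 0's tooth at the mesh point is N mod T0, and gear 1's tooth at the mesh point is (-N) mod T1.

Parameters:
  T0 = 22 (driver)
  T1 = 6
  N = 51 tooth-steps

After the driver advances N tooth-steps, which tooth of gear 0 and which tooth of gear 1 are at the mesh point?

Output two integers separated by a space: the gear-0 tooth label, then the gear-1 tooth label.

Answer: 7 3

Derivation:
Gear 0 (driver, T0=22): tooth at mesh = N mod T0
  51 = 2 * 22 + 7, so 51 mod 22 = 7
  gear 0 tooth = 7
Gear 1 (driven, T1=6): tooth at mesh = (-N) mod T1
  51 = 8 * 6 + 3, so 51 mod 6 = 3
  (-51) mod 6 = (-3) mod 6 = 6 - 3 = 3
Mesh after 51 steps: gear-0 tooth 7 meets gear-1 tooth 3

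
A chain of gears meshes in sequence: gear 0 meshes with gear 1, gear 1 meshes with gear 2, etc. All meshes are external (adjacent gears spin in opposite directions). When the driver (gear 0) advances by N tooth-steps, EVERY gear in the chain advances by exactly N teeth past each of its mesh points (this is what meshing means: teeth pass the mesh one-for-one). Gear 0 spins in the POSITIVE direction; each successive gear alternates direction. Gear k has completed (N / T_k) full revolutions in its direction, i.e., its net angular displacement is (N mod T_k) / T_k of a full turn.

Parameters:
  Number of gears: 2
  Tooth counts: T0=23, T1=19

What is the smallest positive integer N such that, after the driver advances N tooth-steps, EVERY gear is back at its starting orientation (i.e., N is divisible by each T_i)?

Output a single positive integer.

Answer: 437

Derivation:
Gear k returns to start when N is a multiple of T_k.
All gears at start simultaneously when N is a common multiple of [23, 19]; the smallest such N is lcm(23, 19).
Start: lcm = T0 = 23
Fold in T1=19: gcd(23, 19) = 1; lcm(23, 19) = 23 * 19 / 1 = 437 / 1 = 437
Full cycle length = 437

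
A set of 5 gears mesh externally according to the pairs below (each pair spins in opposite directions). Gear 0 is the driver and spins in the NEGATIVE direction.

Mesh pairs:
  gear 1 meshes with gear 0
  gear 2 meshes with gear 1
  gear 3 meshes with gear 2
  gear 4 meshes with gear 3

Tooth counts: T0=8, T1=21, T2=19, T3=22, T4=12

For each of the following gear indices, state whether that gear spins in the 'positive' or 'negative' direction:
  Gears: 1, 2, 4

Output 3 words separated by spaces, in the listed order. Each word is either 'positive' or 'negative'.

Answer: positive negative negative

Derivation:
Gear 0 (driver): negative (depth 0)
  gear 1: meshes with gear 0 -> depth 1 -> positive (opposite of gear 0)
  gear 2: meshes with gear 1 -> depth 2 -> negative (opposite of gear 1)
  gear 3: meshes with gear 2 -> depth 3 -> positive (opposite of gear 2)
  gear 4: meshes with gear 3 -> depth 4 -> negative (opposite of gear 3)
Queried indices 1, 2, 4 -> positive, negative, negative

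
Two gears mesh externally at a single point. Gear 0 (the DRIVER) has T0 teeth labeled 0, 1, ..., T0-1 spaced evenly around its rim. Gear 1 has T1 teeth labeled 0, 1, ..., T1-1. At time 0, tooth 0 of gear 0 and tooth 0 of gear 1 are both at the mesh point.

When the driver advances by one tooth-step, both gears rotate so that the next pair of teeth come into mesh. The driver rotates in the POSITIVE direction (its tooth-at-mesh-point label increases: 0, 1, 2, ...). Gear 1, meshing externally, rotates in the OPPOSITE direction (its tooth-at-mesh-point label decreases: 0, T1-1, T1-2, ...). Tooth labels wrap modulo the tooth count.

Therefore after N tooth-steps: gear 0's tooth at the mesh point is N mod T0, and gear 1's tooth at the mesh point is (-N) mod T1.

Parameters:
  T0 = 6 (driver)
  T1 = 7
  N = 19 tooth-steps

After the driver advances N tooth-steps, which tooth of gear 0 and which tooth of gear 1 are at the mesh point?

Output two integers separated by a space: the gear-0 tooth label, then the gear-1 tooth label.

Gear 0 (driver, T0=6): tooth at mesh = N mod T0
  19 = 3 * 6 + 1, so 19 mod 6 = 1
  gear 0 tooth = 1
Gear 1 (driven, T1=7): tooth at mesh = (-N) mod T1
  19 = 2 * 7 + 5, so 19 mod 7 = 5
  (-19) mod 7 = (-5) mod 7 = 7 - 5 = 2
Mesh after 19 steps: gear-0 tooth 1 meets gear-1 tooth 2

Answer: 1 2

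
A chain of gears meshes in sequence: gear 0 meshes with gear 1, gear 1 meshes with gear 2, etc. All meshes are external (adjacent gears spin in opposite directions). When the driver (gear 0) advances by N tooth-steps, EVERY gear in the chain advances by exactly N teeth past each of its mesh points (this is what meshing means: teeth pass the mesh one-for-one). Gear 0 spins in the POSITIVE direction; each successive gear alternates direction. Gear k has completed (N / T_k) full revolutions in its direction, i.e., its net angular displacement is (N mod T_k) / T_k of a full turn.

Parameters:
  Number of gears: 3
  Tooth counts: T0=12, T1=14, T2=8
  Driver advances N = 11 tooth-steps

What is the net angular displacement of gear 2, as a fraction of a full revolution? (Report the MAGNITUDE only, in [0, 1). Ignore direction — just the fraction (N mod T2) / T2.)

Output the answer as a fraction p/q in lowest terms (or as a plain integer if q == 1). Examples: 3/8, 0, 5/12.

Answer: 3/8

Derivation:
Chain of 3 gears, tooth counts: [12, 14, 8]
  gear 0: T0=12, direction=positive, advance = 11 mod 12 = 11 teeth = 11/12 turn
  gear 1: T1=14, direction=negative, advance = 11 mod 14 = 11 teeth = 11/14 turn
  gear 2: T2=8, direction=positive, advance = 11 mod 8 = 3 teeth = 3/8 turn
Gear 2: 11 mod 8 = 3
Fraction = 3 / 8 = 3/8 (gcd(3,8)=1) = 3/8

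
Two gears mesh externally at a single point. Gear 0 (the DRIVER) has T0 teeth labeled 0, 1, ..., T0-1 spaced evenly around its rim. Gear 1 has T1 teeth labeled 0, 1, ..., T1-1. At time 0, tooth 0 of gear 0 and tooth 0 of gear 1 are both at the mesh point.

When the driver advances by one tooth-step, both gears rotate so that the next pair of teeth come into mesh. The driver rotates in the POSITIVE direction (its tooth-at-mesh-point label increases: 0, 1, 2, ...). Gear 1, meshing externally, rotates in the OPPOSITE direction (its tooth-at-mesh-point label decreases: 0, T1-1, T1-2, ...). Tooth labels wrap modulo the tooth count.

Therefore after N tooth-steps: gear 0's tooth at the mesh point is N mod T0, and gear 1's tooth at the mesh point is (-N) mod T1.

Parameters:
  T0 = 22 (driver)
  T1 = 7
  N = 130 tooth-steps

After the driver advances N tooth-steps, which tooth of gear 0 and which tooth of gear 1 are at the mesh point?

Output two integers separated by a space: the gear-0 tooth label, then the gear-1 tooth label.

Answer: 20 3

Derivation:
Gear 0 (driver, T0=22): tooth at mesh = N mod T0
  130 = 5 * 22 + 20, so 130 mod 22 = 20
  gear 0 tooth = 20
Gear 1 (driven, T1=7): tooth at mesh = (-N) mod T1
  130 = 18 * 7 + 4, so 130 mod 7 = 4
  (-130) mod 7 = (-4) mod 7 = 7 - 4 = 3
Mesh after 130 steps: gear-0 tooth 20 meets gear-1 tooth 3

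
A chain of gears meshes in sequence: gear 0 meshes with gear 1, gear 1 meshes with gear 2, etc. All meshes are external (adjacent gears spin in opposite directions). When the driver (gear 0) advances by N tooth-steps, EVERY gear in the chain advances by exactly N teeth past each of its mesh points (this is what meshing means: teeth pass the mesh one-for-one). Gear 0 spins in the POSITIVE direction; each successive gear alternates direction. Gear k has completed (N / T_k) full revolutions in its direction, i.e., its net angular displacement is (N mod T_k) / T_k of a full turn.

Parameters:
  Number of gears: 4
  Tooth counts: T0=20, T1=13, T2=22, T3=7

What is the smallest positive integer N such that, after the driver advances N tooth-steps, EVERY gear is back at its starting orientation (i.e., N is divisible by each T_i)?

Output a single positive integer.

Answer: 20020

Derivation:
Gear k returns to start when N is a multiple of T_k.
All gears at start simultaneously when N is a common multiple of [20, 13, 22, 7]; the smallest such N is lcm(20, 13, 22, 7).
Start: lcm = T0 = 20
Fold in T1=13: gcd(20, 13) = 1; lcm(20, 13) = 20 * 13 / 1 = 260 / 1 = 260
Fold in T2=22: gcd(260, 22) = 2; lcm(260, 22) = 260 * 22 / 2 = 5720 / 2 = 2860
Fold in T3=7: gcd(2860, 7) = 1; lcm(2860, 7) = 2860 * 7 / 1 = 20020 / 1 = 20020
Full cycle length = 20020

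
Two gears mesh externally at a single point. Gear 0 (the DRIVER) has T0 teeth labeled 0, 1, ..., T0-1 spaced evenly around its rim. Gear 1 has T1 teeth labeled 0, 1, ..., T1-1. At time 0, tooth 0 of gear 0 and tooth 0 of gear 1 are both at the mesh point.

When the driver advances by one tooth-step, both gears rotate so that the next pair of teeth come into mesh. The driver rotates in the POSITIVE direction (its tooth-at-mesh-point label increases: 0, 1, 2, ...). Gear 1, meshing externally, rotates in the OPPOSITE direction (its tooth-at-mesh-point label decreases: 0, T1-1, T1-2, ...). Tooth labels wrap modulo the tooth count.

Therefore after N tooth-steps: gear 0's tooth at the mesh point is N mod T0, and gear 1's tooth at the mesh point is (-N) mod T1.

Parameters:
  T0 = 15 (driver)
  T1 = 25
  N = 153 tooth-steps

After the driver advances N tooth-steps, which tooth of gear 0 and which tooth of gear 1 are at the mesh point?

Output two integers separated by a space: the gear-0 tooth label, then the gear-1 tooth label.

Gear 0 (driver, T0=15): tooth at mesh = N mod T0
  153 = 10 * 15 + 3, so 153 mod 15 = 3
  gear 0 tooth = 3
Gear 1 (driven, T1=25): tooth at mesh = (-N) mod T1
  153 = 6 * 25 + 3, so 153 mod 25 = 3
  (-153) mod 25 = (-3) mod 25 = 25 - 3 = 22
Mesh after 153 steps: gear-0 tooth 3 meets gear-1 tooth 22

Answer: 3 22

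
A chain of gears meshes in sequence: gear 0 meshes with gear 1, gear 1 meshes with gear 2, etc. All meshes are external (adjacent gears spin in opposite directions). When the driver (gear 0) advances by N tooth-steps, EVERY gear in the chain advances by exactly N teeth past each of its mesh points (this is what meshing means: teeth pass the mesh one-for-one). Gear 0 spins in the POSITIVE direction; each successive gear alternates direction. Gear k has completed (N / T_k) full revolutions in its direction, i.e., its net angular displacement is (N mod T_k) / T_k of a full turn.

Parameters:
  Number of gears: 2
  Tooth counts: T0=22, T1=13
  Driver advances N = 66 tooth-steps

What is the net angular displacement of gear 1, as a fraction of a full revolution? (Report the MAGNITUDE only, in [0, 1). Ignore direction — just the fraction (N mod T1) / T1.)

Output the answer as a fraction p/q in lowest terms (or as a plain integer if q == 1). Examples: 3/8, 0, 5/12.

Chain of 2 gears, tooth counts: [22, 13]
  gear 0: T0=22, direction=positive, advance = 66 mod 22 = 0 teeth = 0/22 turn
  gear 1: T1=13, direction=negative, advance = 66 mod 13 = 1 teeth = 1/13 turn
Gear 1: 66 mod 13 = 1
Fraction = 1 / 13 = 1/13 (gcd(1,13)=1) = 1/13

Answer: 1/13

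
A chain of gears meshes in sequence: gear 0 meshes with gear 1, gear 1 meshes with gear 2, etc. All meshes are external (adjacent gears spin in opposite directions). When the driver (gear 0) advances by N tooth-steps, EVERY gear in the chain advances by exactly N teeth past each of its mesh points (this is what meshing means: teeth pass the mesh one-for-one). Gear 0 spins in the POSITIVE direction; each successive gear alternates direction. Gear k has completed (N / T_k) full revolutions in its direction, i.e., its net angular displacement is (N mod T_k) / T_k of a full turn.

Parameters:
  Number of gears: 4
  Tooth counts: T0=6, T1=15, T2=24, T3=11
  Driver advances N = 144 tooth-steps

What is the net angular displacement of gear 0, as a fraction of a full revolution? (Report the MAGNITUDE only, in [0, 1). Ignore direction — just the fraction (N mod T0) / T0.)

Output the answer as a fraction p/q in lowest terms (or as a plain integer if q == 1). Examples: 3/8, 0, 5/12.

Answer: 0

Derivation:
Chain of 4 gears, tooth counts: [6, 15, 24, 11]
  gear 0: T0=6, direction=positive, advance = 144 mod 6 = 0 teeth = 0/6 turn
  gear 1: T1=15, direction=negative, advance = 144 mod 15 = 9 teeth = 9/15 turn
  gear 2: T2=24, direction=positive, advance = 144 mod 24 = 0 teeth = 0/24 turn
  gear 3: T3=11, direction=negative, advance = 144 mod 11 = 1 teeth = 1/11 turn
Gear 0: 144 mod 6 = 0
Fraction = 0 / 6 = 0/1 (gcd(0,6)=6) = 0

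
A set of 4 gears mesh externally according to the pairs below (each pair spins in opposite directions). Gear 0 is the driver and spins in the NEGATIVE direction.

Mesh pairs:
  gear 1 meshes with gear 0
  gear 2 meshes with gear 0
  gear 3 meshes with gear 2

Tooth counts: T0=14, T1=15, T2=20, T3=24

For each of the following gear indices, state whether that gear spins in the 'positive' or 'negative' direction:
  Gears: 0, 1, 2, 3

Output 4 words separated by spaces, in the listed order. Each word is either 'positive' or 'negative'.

Answer: negative positive positive negative

Derivation:
Gear 0 (driver): negative (depth 0)
  gear 1: meshes with gear 0 -> depth 1 -> positive (opposite of gear 0)
  gear 2: meshes with gear 0 -> depth 1 -> positive (opposite of gear 0)
  gear 3: meshes with gear 2 -> depth 2 -> negative (opposite of gear 2)
Queried indices 0, 1, 2, 3 -> negative, positive, positive, negative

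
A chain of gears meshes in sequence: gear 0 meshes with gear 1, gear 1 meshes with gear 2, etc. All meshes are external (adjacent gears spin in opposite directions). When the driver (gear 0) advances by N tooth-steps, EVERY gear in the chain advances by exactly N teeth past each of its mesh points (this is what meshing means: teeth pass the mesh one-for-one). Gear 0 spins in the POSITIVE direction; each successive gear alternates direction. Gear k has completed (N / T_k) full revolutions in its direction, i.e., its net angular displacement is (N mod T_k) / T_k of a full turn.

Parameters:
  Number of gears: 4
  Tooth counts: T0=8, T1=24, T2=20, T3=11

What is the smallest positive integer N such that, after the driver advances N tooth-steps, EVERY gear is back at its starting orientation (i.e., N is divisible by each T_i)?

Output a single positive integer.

Answer: 1320

Derivation:
Gear k returns to start when N is a multiple of T_k.
All gears at start simultaneously when N is a common multiple of [8, 24, 20, 11]; the smallest such N is lcm(8, 24, 20, 11).
Start: lcm = T0 = 8
Fold in T1=24: gcd(8, 24) = 8; lcm(8, 24) = 8 * 24 / 8 = 192 / 8 = 24
Fold in T2=20: gcd(24, 20) = 4; lcm(24, 20) = 24 * 20 / 4 = 480 / 4 = 120
Fold in T3=11: gcd(120, 11) = 1; lcm(120, 11) = 120 * 11 / 1 = 1320 / 1 = 1320
Full cycle length = 1320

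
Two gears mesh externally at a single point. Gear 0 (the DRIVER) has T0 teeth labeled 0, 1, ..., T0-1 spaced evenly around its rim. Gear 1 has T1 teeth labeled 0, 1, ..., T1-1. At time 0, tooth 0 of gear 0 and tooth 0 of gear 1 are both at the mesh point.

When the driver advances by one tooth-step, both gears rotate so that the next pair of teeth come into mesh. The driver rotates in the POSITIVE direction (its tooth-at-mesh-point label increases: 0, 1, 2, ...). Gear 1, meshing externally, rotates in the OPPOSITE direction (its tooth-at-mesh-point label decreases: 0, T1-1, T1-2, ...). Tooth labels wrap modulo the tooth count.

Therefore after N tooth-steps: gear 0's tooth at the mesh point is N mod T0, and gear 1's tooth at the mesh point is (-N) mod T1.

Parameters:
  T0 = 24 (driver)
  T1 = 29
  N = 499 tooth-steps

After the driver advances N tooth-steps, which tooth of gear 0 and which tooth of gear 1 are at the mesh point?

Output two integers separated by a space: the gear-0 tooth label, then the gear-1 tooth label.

Gear 0 (driver, T0=24): tooth at mesh = N mod T0
  499 = 20 * 24 + 19, so 499 mod 24 = 19
  gear 0 tooth = 19
Gear 1 (driven, T1=29): tooth at mesh = (-N) mod T1
  499 = 17 * 29 + 6, so 499 mod 29 = 6
  (-499) mod 29 = (-6) mod 29 = 29 - 6 = 23
Mesh after 499 steps: gear-0 tooth 19 meets gear-1 tooth 23

Answer: 19 23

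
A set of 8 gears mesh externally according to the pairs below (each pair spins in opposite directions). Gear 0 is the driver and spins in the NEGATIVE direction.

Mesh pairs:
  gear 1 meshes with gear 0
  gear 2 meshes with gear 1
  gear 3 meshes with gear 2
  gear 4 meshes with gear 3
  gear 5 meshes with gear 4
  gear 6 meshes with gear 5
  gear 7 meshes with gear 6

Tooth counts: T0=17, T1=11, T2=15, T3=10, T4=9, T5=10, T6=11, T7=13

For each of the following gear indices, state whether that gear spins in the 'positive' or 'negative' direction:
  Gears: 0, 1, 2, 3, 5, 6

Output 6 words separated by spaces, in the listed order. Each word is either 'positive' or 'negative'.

Answer: negative positive negative positive positive negative

Derivation:
Gear 0 (driver): negative (depth 0)
  gear 1: meshes with gear 0 -> depth 1 -> positive (opposite of gear 0)
  gear 2: meshes with gear 1 -> depth 2 -> negative (opposite of gear 1)
  gear 3: meshes with gear 2 -> depth 3 -> positive (opposite of gear 2)
  gear 4: meshes with gear 3 -> depth 4 -> negative (opposite of gear 3)
  gear 5: meshes with gear 4 -> depth 5 -> positive (opposite of gear 4)
  gear 6: meshes with gear 5 -> depth 6 -> negative (opposite of gear 5)
  gear 7: meshes with gear 6 -> depth 7 -> positive (opposite of gear 6)
Queried indices 0, 1, 2, 3, 5, 6 -> negative, positive, negative, positive, positive, negative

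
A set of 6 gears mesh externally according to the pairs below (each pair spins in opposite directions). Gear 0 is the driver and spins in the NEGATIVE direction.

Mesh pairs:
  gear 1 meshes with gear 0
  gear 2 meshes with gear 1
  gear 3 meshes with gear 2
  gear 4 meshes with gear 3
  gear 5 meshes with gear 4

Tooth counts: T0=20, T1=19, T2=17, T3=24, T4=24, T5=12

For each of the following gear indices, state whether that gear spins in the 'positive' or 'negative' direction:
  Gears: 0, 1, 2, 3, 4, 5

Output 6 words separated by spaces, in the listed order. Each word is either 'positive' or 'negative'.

Answer: negative positive negative positive negative positive

Derivation:
Gear 0 (driver): negative (depth 0)
  gear 1: meshes with gear 0 -> depth 1 -> positive (opposite of gear 0)
  gear 2: meshes with gear 1 -> depth 2 -> negative (opposite of gear 1)
  gear 3: meshes with gear 2 -> depth 3 -> positive (opposite of gear 2)
  gear 4: meshes with gear 3 -> depth 4 -> negative (opposite of gear 3)
  gear 5: meshes with gear 4 -> depth 5 -> positive (opposite of gear 4)
Queried indices 0, 1, 2, 3, 4, 5 -> negative, positive, negative, positive, negative, positive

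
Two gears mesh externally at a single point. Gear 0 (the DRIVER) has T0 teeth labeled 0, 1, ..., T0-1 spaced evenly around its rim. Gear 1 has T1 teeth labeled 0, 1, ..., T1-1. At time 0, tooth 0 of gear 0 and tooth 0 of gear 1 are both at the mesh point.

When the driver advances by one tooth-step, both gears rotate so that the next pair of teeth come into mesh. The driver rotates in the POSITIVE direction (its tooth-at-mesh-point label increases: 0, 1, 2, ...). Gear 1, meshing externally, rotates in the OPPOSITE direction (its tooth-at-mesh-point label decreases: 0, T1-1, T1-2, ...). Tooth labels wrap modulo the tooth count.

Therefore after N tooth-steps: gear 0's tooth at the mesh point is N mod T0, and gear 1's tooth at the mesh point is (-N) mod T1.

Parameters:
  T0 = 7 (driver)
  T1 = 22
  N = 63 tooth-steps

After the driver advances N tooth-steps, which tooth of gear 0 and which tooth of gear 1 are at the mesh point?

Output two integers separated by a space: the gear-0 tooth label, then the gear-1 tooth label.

Answer: 0 3

Derivation:
Gear 0 (driver, T0=7): tooth at mesh = N mod T0
  63 = 9 * 7 + 0, so 63 mod 7 = 0
  gear 0 tooth = 0
Gear 1 (driven, T1=22): tooth at mesh = (-N) mod T1
  63 = 2 * 22 + 19, so 63 mod 22 = 19
  (-63) mod 22 = (-19) mod 22 = 22 - 19 = 3
Mesh after 63 steps: gear-0 tooth 0 meets gear-1 tooth 3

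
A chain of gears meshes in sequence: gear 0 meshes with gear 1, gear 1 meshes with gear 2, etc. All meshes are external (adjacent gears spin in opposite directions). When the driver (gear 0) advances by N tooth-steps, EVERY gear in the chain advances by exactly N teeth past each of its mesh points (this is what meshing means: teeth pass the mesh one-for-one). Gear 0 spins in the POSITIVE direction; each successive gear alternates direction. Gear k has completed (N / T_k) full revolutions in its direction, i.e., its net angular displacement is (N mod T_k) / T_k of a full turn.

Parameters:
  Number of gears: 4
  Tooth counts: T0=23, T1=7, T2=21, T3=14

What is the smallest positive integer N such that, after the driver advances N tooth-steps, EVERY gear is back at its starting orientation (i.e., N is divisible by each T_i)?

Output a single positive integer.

Gear k returns to start when N is a multiple of T_k.
All gears at start simultaneously when N is a common multiple of [23, 7, 21, 14]; the smallest such N is lcm(23, 7, 21, 14).
Start: lcm = T0 = 23
Fold in T1=7: gcd(23, 7) = 1; lcm(23, 7) = 23 * 7 / 1 = 161 / 1 = 161
Fold in T2=21: gcd(161, 21) = 7; lcm(161, 21) = 161 * 21 / 7 = 3381 / 7 = 483
Fold in T3=14: gcd(483, 14) = 7; lcm(483, 14) = 483 * 14 / 7 = 6762 / 7 = 966
Full cycle length = 966

Answer: 966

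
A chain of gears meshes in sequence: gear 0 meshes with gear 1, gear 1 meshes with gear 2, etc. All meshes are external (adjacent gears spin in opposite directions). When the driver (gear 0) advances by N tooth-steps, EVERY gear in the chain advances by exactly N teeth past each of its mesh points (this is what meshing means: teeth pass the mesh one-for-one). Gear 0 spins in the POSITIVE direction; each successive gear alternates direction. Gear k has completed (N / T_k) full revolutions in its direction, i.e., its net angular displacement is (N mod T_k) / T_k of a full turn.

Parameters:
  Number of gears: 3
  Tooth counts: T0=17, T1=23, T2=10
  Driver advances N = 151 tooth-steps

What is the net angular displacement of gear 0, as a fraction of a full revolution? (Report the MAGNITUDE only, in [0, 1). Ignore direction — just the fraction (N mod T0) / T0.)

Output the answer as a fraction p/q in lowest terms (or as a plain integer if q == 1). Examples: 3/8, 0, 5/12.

Answer: 15/17

Derivation:
Chain of 3 gears, tooth counts: [17, 23, 10]
  gear 0: T0=17, direction=positive, advance = 151 mod 17 = 15 teeth = 15/17 turn
  gear 1: T1=23, direction=negative, advance = 151 mod 23 = 13 teeth = 13/23 turn
  gear 2: T2=10, direction=positive, advance = 151 mod 10 = 1 teeth = 1/10 turn
Gear 0: 151 mod 17 = 15
Fraction = 15 / 17 = 15/17 (gcd(15,17)=1) = 15/17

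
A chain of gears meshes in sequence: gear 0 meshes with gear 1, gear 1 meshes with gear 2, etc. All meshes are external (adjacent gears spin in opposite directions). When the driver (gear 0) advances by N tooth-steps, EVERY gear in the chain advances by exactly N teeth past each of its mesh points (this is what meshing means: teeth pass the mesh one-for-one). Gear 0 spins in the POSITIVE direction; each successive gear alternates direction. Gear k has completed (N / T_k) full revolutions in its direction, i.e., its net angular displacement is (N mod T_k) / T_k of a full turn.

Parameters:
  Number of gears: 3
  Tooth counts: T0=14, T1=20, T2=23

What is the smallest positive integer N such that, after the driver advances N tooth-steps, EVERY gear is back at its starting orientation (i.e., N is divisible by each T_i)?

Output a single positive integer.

Answer: 3220

Derivation:
Gear k returns to start when N is a multiple of T_k.
All gears at start simultaneously when N is a common multiple of [14, 20, 23]; the smallest such N is lcm(14, 20, 23).
Start: lcm = T0 = 14
Fold in T1=20: gcd(14, 20) = 2; lcm(14, 20) = 14 * 20 / 2 = 280 / 2 = 140
Fold in T2=23: gcd(140, 23) = 1; lcm(140, 23) = 140 * 23 / 1 = 3220 / 1 = 3220
Full cycle length = 3220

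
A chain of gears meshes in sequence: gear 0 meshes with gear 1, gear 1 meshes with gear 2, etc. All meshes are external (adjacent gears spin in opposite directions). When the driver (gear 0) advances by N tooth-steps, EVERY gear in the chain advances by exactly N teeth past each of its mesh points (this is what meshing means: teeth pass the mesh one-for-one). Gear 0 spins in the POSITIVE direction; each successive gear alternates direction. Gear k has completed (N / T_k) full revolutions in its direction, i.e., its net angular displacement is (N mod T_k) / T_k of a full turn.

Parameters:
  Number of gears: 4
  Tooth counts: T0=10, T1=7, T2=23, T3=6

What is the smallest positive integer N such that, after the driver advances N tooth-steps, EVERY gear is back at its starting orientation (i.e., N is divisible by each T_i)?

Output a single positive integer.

Answer: 4830

Derivation:
Gear k returns to start when N is a multiple of T_k.
All gears at start simultaneously when N is a common multiple of [10, 7, 23, 6]; the smallest such N is lcm(10, 7, 23, 6).
Start: lcm = T0 = 10
Fold in T1=7: gcd(10, 7) = 1; lcm(10, 7) = 10 * 7 / 1 = 70 / 1 = 70
Fold in T2=23: gcd(70, 23) = 1; lcm(70, 23) = 70 * 23 / 1 = 1610 / 1 = 1610
Fold in T3=6: gcd(1610, 6) = 2; lcm(1610, 6) = 1610 * 6 / 2 = 9660 / 2 = 4830
Full cycle length = 4830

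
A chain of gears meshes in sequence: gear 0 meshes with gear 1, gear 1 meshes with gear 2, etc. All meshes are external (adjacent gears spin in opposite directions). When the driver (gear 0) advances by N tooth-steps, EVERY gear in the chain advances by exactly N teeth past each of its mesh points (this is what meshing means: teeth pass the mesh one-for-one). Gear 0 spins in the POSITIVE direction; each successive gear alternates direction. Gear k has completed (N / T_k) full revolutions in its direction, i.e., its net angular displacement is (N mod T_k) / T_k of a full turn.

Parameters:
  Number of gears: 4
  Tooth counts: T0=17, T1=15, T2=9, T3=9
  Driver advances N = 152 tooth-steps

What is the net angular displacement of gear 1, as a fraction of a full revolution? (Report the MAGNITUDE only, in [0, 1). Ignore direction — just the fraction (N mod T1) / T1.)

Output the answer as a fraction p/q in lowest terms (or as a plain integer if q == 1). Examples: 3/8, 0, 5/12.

Chain of 4 gears, tooth counts: [17, 15, 9, 9]
  gear 0: T0=17, direction=positive, advance = 152 mod 17 = 16 teeth = 16/17 turn
  gear 1: T1=15, direction=negative, advance = 152 mod 15 = 2 teeth = 2/15 turn
  gear 2: T2=9, direction=positive, advance = 152 mod 9 = 8 teeth = 8/9 turn
  gear 3: T3=9, direction=negative, advance = 152 mod 9 = 8 teeth = 8/9 turn
Gear 1: 152 mod 15 = 2
Fraction = 2 / 15 = 2/15 (gcd(2,15)=1) = 2/15

Answer: 2/15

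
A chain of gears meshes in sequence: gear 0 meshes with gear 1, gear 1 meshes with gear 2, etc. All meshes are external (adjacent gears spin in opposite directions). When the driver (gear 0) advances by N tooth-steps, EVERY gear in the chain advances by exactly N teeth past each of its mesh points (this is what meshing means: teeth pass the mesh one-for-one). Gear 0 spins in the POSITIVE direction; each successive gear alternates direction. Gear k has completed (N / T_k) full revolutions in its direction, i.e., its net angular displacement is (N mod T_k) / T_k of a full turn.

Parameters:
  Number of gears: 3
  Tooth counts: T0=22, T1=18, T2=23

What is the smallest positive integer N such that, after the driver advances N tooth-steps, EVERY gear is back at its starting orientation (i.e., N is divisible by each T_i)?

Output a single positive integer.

Gear k returns to start when N is a multiple of T_k.
All gears at start simultaneously when N is a common multiple of [22, 18, 23]; the smallest such N is lcm(22, 18, 23).
Start: lcm = T0 = 22
Fold in T1=18: gcd(22, 18) = 2; lcm(22, 18) = 22 * 18 / 2 = 396 / 2 = 198
Fold in T2=23: gcd(198, 23) = 1; lcm(198, 23) = 198 * 23 / 1 = 4554 / 1 = 4554
Full cycle length = 4554

Answer: 4554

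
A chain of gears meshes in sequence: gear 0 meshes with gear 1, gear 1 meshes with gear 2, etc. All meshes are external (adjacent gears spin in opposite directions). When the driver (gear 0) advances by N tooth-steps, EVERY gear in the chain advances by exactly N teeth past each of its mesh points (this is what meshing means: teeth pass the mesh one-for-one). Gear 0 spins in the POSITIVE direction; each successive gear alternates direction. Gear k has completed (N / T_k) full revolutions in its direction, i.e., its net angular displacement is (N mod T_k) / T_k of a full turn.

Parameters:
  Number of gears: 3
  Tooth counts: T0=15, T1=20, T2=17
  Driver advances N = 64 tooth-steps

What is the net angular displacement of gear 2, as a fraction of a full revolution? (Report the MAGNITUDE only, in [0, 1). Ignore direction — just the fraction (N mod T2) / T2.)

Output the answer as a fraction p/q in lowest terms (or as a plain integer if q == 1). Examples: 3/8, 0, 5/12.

Chain of 3 gears, tooth counts: [15, 20, 17]
  gear 0: T0=15, direction=positive, advance = 64 mod 15 = 4 teeth = 4/15 turn
  gear 1: T1=20, direction=negative, advance = 64 mod 20 = 4 teeth = 4/20 turn
  gear 2: T2=17, direction=positive, advance = 64 mod 17 = 13 teeth = 13/17 turn
Gear 2: 64 mod 17 = 13
Fraction = 13 / 17 = 13/17 (gcd(13,17)=1) = 13/17

Answer: 13/17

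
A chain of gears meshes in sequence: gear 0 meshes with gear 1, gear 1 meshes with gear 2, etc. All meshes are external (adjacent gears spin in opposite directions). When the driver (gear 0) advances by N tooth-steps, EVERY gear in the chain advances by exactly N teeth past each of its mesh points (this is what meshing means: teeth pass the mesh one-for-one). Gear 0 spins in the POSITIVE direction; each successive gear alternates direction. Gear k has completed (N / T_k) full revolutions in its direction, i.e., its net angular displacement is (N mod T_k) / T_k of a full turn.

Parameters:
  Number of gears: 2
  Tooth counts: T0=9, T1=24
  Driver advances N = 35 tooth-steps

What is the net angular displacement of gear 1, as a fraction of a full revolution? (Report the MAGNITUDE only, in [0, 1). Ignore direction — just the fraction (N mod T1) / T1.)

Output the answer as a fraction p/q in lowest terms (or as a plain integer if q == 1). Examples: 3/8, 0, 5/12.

Chain of 2 gears, tooth counts: [9, 24]
  gear 0: T0=9, direction=positive, advance = 35 mod 9 = 8 teeth = 8/9 turn
  gear 1: T1=24, direction=negative, advance = 35 mod 24 = 11 teeth = 11/24 turn
Gear 1: 35 mod 24 = 11
Fraction = 11 / 24 = 11/24 (gcd(11,24)=1) = 11/24

Answer: 11/24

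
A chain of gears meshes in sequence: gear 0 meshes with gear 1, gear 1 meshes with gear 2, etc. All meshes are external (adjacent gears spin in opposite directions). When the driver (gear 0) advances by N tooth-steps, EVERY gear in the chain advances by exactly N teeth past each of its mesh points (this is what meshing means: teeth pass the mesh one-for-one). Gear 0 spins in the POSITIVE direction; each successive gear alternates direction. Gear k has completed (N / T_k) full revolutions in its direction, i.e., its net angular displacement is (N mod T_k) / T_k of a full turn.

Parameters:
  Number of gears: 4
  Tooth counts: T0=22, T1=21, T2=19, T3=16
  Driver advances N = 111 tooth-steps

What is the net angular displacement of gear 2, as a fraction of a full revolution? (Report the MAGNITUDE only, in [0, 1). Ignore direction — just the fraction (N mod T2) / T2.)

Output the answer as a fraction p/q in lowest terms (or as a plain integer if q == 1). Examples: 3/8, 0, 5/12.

Chain of 4 gears, tooth counts: [22, 21, 19, 16]
  gear 0: T0=22, direction=positive, advance = 111 mod 22 = 1 teeth = 1/22 turn
  gear 1: T1=21, direction=negative, advance = 111 mod 21 = 6 teeth = 6/21 turn
  gear 2: T2=19, direction=positive, advance = 111 mod 19 = 16 teeth = 16/19 turn
  gear 3: T3=16, direction=negative, advance = 111 mod 16 = 15 teeth = 15/16 turn
Gear 2: 111 mod 19 = 16
Fraction = 16 / 19 = 16/19 (gcd(16,19)=1) = 16/19

Answer: 16/19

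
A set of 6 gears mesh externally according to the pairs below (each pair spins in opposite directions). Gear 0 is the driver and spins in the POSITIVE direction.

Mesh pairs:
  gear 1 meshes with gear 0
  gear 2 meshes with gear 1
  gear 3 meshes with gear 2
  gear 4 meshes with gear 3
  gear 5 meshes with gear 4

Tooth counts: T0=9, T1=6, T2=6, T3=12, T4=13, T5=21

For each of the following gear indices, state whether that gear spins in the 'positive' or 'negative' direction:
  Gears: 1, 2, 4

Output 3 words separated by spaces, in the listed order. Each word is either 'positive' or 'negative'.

Gear 0 (driver): positive (depth 0)
  gear 1: meshes with gear 0 -> depth 1 -> negative (opposite of gear 0)
  gear 2: meshes with gear 1 -> depth 2 -> positive (opposite of gear 1)
  gear 3: meshes with gear 2 -> depth 3 -> negative (opposite of gear 2)
  gear 4: meshes with gear 3 -> depth 4 -> positive (opposite of gear 3)
  gear 5: meshes with gear 4 -> depth 5 -> negative (opposite of gear 4)
Queried indices 1, 2, 4 -> negative, positive, positive

Answer: negative positive positive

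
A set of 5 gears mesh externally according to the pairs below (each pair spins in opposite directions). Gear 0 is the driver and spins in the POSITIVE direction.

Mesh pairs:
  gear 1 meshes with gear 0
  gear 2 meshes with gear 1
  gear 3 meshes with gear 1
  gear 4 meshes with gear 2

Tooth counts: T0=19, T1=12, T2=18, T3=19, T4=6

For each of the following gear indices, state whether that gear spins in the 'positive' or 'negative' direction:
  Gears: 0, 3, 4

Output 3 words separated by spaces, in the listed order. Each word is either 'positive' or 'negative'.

Gear 0 (driver): positive (depth 0)
  gear 1: meshes with gear 0 -> depth 1 -> negative (opposite of gear 0)
  gear 2: meshes with gear 1 -> depth 2 -> positive (opposite of gear 1)
  gear 3: meshes with gear 1 -> depth 2 -> positive (opposite of gear 1)
  gear 4: meshes with gear 2 -> depth 3 -> negative (opposite of gear 2)
Queried indices 0, 3, 4 -> positive, positive, negative

Answer: positive positive negative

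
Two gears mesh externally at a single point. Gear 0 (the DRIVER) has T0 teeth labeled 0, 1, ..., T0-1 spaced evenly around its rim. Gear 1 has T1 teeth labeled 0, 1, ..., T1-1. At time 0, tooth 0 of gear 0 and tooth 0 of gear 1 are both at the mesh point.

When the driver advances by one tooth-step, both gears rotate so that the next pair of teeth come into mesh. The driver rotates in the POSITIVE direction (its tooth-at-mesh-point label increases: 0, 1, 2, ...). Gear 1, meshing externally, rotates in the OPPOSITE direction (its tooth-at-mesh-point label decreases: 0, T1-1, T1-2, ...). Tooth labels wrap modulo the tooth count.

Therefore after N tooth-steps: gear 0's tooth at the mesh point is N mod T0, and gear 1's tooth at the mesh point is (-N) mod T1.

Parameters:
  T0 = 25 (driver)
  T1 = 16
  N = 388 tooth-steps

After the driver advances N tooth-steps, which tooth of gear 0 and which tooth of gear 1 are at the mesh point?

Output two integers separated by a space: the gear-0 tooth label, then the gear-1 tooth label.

Gear 0 (driver, T0=25): tooth at mesh = N mod T0
  388 = 15 * 25 + 13, so 388 mod 25 = 13
  gear 0 tooth = 13
Gear 1 (driven, T1=16): tooth at mesh = (-N) mod T1
  388 = 24 * 16 + 4, so 388 mod 16 = 4
  (-388) mod 16 = (-4) mod 16 = 16 - 4 = 12
Mesh after 388 steps: gear-0 tooth 13 meets gear-1 tooth 12

Answer: 13 12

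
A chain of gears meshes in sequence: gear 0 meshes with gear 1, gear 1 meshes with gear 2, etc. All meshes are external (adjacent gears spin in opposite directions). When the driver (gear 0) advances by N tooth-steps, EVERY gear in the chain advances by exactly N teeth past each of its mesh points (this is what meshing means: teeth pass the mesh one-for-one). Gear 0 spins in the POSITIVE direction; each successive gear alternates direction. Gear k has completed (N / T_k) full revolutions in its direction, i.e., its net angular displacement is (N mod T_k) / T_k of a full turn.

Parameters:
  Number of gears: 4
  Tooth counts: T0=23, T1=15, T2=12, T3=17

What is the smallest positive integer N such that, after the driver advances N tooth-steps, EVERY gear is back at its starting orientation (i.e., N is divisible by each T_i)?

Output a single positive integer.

Gear k returns to start when N is a multiple of T_k.
All gears at start simultaneously when N is a common multiple of [23, 15, 12, 17]; the smallest such N is lcm(23, 15, 12, 17).
Start: lcm = T0 = 23
Fold in T1=15: gcd(23, 15) = 1; lcm(23, 15) = 23 * 15 / 1 = 345 / 1 = 345
Fold in T2=12: gcd(345, 12) = 3; lcm(345, 12) = 345 * 12 / 3 = 4140 / 3 = 1380
Fold in T3=17: gcd(1380, 17) = 1; lcm(1380, 17) = 1380 * 17 / 1 = 23460 / 1 = 23460
Full cycle length = 23460

Answer: 23460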